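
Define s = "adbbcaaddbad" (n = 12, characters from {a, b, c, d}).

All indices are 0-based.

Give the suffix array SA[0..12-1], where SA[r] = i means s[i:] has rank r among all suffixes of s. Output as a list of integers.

[5, 10, 0, 6, 9, 2, 3, 4, 11, 8, 1, 7]

rank→(start, suffix):
  0 → (5, 'aaddbad')
  1 → (10, 'ad')
  2 → (0, 'adbbcaaddbad')
  3 → (6, 'addbad')
  4 → (9, 'bad')
  5 → (2, 'bbcaaddbad')
  6 → (3, 'bcaaddbad')
  7 → (4, 'caaddbad')
  8 → (11, 'd')
  9 → (8, 'dbad')
  10 → (1, 'dbbcaaddbad')
  11 → (7, 'ddbad')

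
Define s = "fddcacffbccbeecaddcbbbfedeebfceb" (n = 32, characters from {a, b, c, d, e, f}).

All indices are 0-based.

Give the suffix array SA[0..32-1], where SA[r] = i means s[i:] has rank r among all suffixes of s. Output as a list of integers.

[4, 15, 31, 19, 20, 8, 11, 27, 21, 3, 14, 18, 10, 9, 29, 5, 2, 17, 1, 16, 24, 30, 26, 13, 23, 25, 12, 7, 28, 0, 22, 6]

rank→(start, suffix):
  0 → (4, 'acffbccbeecaddcbbbfedeebfceb')
  1 → (15, 'addcbbbfedeebfceb')
  2 → (31, 'b')
  3 → (19, 'bbbfedeebfceb')
  4 → (20, 'bbfedeebfceb')
  5 → (8, 'bccbeecaddcbbbfedeebfceb')
  6 → (11, 'beecaddcbbbfedeebfceb')
  7 → (27, 'bfceb')
  8 → (21, 'bfedeebfceb')
  9 → (3, 'cacffbccbeecaddcbbbfedeebfceb')
  10 → (14, 'caddcbbbfedeebfceb')
  11 → (18, 'cbbbfedeebfceb')
  12 → (10, 'cbeecaddcbbbfedeebfceb')
  13 → (9, 'ccbeecaddcbbbfedeebfceb')
  14 → (29, 'ceb')
  15 → (5, 'cffbccbeecaddcbbbfedeebfceb')
  16 → (2, 'dcacffbccbeecaddcbbbfedeebfceb')
  17 → (17, 'dcbbbfedeebfceb')
  18 → (1, 'ddcacffbccbeecaddcbbbfedeebfceb')
  19 → (16, 'ddcbbbfedeebfceb')
  20 → (24, 'deebfceb')
  21 → (30, 'eb')
  22 → (26, 'ebfceb')
  23 → (13, 'ecaddcbbbfedeebfceb')
  24 → (23, 'edeebfceb')
  25 → (25, 'eebfceb')
  26 → (12, 'eecaddcbbbfedeebfceb')
  27 → (7, 'fbccbeecaddcbbbfedeebfceb')
  28 → (28, 'fceb')
  29 → (0, 'fddcacffbccbeecaddcbbbfedeebfceb')
  30 → (22, 'fedeebfceb')
  31 → (6, 'ffbccbeecaddcbbbfedeebfceb')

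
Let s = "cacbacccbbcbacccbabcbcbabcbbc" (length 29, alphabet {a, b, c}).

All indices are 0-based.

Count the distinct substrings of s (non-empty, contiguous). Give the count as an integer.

357

rank→(start, suffix):
  0 → (23, 'abcbbc')
  1 → (17, 'abcbcbabcbbc')
  2 → (1, 'acbacccbbcbacccbabcbcbabcbbc')
  3 → (12, 'acccbabcbcbabcbbc')
  4 → (4, 'acccbbcbacccbabcbcbabcbbc')
  5 → (22, 'babcbbc')
  6 → (16, 'babcbcbabcbbc')
  7 → (11, 'bacccbabcbcbabcbbc')
  8 → (3, 'bacccbbcbacccbabcbcbabcbbc')
  9 → (26, 'bbc')
  10 → (8, 'bbcbacccbabcbcbabcbbc')
  11 → (27, 'bc')
  12 → (20, 'bcbabcbbc')
  13 → (9, 'bcbacccbabcbcbabcbbc')
  14 → (24, 'bcbbc')
  15 → (18, 'bcbcbabcbbc')
  16 → (28, 'c')
  17 → (0, 'cacbacccbbcbacccbabcbcbabcbbc')
  18 → (21, 'cbabcbbc')
  19 → (15, 'cbabcbcbabcbbc')
  20 → (10, 'cbacccbabcbcbabcbbc')
  21 → (2, 'cbacccbbcbacccbabcbcbabcbbc')
  22 → (25, 'cbbc')
  23 → (7, 'cbbcbacccbabcbcbabcbbc')
  24 → (19, 'cbcbabcbbc')
  25 → (14, 'ccbabcbcbabcbbc')
  26 → (6, 'ccbbcbacccbabcbcbabcbbc')
  27 → (13, 'cccbabcbcbabcbbc')
  28 → (5, 'cccbbcbacccbabcbcbabcbbc')

SA = [23, 17, 1, 12, 4, 22, 16, 11, 3, 26, 8, 27, 20, 9, 24, 18, 28, 0, 21, 15, 10, 2, 25, 7, 19, 14, 6, 13, 5]
[i] adj suffixes → lcp
  [1] 23/17 → 4 ('abcb')
  [2] 17/1 → 1 ('a')
  [3] 1/12 → 2 ('ac')
  [4] 12/4 → 5 ('acccb')
  [5] 4/22 → 0 ('')
  [6] 22/16 → 5 ('babcb')
  [7] 16/11 → 2 ('ba')
  [8] 11/3 → 6 ('bacccb')
  [9] 3/26 → 1 ('b')
  [10] 26/8 → 3 ('bbc')
  [11] 8/27 → 1 ('b')
  [12] 27/20 → 2 ('bc')
  [13] 20/9 → 4 ('bcba')
  [14] 9/24 → 3 ('bcb')
  [15] 24/18 → 3 ('bcb')
  [16] 18/28 → 0 ('')
  [17] 28/0 → 1 ('c')
  [18] 0/21 → 1 ('c')
  [19] 21/15 → 6 ('cbabcb')
  [20] 15/10 → 3 ('cba')
  [21] 10/2 → 7 ('cbacccb')
  [22] 2/25 → 2 ('cb')
  [23] 25/7 → 4 ('cbbc')
  [24] 7/19 → 2 ('cb')
  [25] 19/14 → 1 ('c')
  [26] 14/6 → 3 ('ccb')
  [27] 6/13 → 2 ('cc')
  [28] 13/5 → 4 ('cccb')

n(n+1)/2 = 29·30/2 = 435
Σ LCP = 0 + 4 + 1 + 2 + 5 + 0 + 5 + 2 + 6 + 1 + 3 + 1 + 2 + 4 + 3 + 3 + 0 + 1 + 1 + 6 + 3 + 7 + 2 + 4 + 2 + 1 + 3 + 2 + 4 = 78
distinct = 435 − 78 = 357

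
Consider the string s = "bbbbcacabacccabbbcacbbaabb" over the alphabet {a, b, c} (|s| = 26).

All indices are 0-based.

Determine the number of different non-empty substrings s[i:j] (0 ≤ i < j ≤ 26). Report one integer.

rank→(start, suffix):
  0 → (22, 'aabb')
  1 → (7, 'abacccabbbcacbbaabb')
  2 → (23, 'abb')
  3 → (13, 'abbbcacbbaabb')
  4 → (5, 'acabacccabbbcacbbaabb')
  5 → (18, 'acbbaabb')
  6 → (9, 'acccabbbcacbbaabb')
  7 → (25, 'b')
  8 → (21, 'baabb')
  9 → (8, 'bacccabbbcacbbaabb')
  10 → (24, 'bb')
  11 → (20, 'bbaabb')
  12 → (0, 'bbbbcacabacccabbbcacbbaabb')
  13 → (1, 'bbbcacabacccabbbcacbbaabb')
  14 → (14, 'bbbcacbbaabb')
  15 → (2, 'bbcacabacccabbbcacbbaabb')
  16 → (15, 'bbcacbbaabb')
  17 → (3, 'bcacabacccabbbcacbbaabb')
  18 → (16, 'bcacbbaabb')
  19 → (6, 'cabacccabbbcacbbaabb')
  20 → (12, 'cabbbcacbbaabb')
  21 → (4, 'cacabacccabbbcacbbaabb')
  22 → (17, 'cacbbaabb')
  23 → (19, 'cbbaabb')
  24 → (11, 'ccabbbcacbbaabb')
  25 → (10, 'cccabbbcacbbaabb')

SA = [22, 7, 23, 13, 5, 18, 9, 25, 21, 8, 24, 20, 0, 1, 14, 2, 15, 3, 16, 6, 12, 4, 17, 19, 11, 10]
rank  pair      lcp
   1  s[22:],s[7:]  1  'a'
   2  s[7:],s[23:]  2  'ab'
   3  s[23:],s[13:]  3  'abb'
   4  s[13:],s[5:]  1  'a'
   5  s[5:],s[18:]  2  'ac'
   6  s[18:],s[9:]  2  'ac'
   7  s[9:],s[25:]  0  ''
   8  s[25:],s[21:]  1  'b'
   9  s[21:],s[8:]  2  'ba'
  10  s[8:],s[24:]  1  'b'
  11  s[24:],s[20:]  2  'bb'
  12  s[20:],s[0:]  2  'bb'
  13  s[0:],s[1:]  3  'bbb'
  14  s[1:],s[14:]  6  'bbbcac'
  15  s[14:],s[2:]  2  'bb'
  16  s[2:],s[15:]  5  'bbcac'
  17  s[15:],s[3:]  1  'b'
  18  s[3:],s[16:]  4  'bcac'
  19  s[16:],s[6:]  0  ''
  20  s[6:],s[12:]  3  'cab'
  21  s[12:],s[4:]  2  'ca'
  22  s[4:],s[17:]  3  'cac'
  23  s[17:],s[19:]  1  'c'
  24  s[19:],s[11:]  1  'c'
  25  s[11:],s[10:]  2  'cc'

n(n+1)/2 = 26·27/2 = 351
Σ LCP = 0 + 1 + 2 + 3 + 1 + 2 + 2 + 0 + 1 + 2 + 1 + 2 + 2 + 3 + 6 + 2 + 5 + 1 + 4 + 0 + 3 + 2 + 3 + 1 + 1 + 2 = 52
distinct = 351 − 52 = 299

299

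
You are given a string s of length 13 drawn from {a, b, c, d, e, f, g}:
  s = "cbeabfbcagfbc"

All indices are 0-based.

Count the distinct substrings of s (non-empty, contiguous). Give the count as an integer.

rank→(start, suffix):
  0 → (3, 'abfbcagfbc')
  1 → (8, 'agfbc')
  2 → (11, 'bc')
  3 → (6, 'bcagfbc')
  4 → (1, 'beabfbcagfbc')
  5 → (4, 'bfbcagfbc')
  6 → (12, 'c')
  7 → (7, 'cagfbc')
  8 → (0, 'cbeabfbcagfbc')
  9 → (2, 'eabfbcagfbc')
  10 → (10, 'fbc')
  11 → (5, 'fbcagfbc')
  12 → (9, 'gfbc')

SA = [3, 8, 11, 6, 1, 4, 12, 7, 0, 2, 10, 5, 9]
[i] adj suffixes → lcp
  [1] 3/8 → 1 ('a')
  [2] 8/11 → 0 ('')
  [3] 11/6 → 2 ('bc')
  [4] 6/1 → 1 ('b')
  [5] 1/4 → 1 ('b')
  [6] 4/12 → 0 ('')
  [7] 12/7 → 1 ('c')
  [8] 7/0 → 1 ('c')
  [9] 0/2 → 0 ('')
  [10] 2/10 → 0 ('')
  [11] 10/5 → 3 ('fbc')
  [12] 5/9 → 0 ('')

n(n+1)/2 = 13·14/2 = 91
Σ LCP = 0 + 1 + 0 + 2 + 1 + 1 + 0 + 1 + 1 + 0 + 0 + 3 + 0 = 10
distinct = 91 − 10 = 81

81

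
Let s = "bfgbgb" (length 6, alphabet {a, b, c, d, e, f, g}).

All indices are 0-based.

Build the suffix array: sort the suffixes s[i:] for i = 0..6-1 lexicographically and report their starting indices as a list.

rank→(start, suffix):
  0 → (5, 'b')
  1 → (0, 'bfgbgb')
  2 → (3, 'bgb')
  3 → (1, 'fgbgb')
  4 → (4, 'gb')
  5 → (2, 'gbgb')

[5, 0, 3, 1, 4, 2]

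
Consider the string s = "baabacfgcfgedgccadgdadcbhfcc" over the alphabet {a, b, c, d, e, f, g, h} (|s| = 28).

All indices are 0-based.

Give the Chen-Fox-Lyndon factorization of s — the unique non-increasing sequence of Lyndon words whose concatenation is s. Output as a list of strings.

["b", "aabacfgcfgedgccadgdadcbhfcc"]

emit factor 1: 'b' (i=0, period=1)
emit factor 2: 'aabacfgcfgedgccadgdadcbhfcc' (i=1, period=27)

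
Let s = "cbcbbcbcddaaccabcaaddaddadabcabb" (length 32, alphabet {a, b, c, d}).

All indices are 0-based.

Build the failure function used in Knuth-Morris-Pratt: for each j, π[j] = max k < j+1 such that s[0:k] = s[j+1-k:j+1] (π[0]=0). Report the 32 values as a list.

[0, 0, 1, 2, 0, 1, 2, 3, 0, 0, 0, 0, 1, 1, 0, 0, 1, 0, 0, 0, 0, 0, 0, 0, 0, 0, 0, 0, 1, 0, 0, 0]

π[0] = 0
j=1 s[j]='b': π[1]=0 (border '')
j=2 s[j]='c': π[2]=1 (border 'c')
j=3 s[j]='b': π[3]=2 (border 'cb')
j=4 s[j]='b': k: 2→0; π[4]=0 (border '')
j=5 s[j]='c': π[5]=1 (border 'c')
j=6 s[j]='b': π[6]=2 (border 'cb')
j=7 s[j]='c': π[7]=3 (border 'cbc')
j=8 s[j]='d': k: 3→1→0; π[8]=0 (border '')
j=9 s[j]='d': π[9]=0 (border '')
j=10 s[j]='a': π[10]=0 (border '')
j=11 s[j]='a': π[11]=0 (border '')
j=12 s[j]='c': π[12]=1 (border 'c')
j=13 s[j]='c': k: 1→0; π[13]=1 (border 'c')
j=14 s[j]='a': k: 1→0; π[14]=0 (border '')
j=15 s[j]='b': π[15]=0 (border '')
j=16 s[j]='c': π[16]=1 (border 'c')
j=17 s[j]='a': k: 1→0; π[17]=0 (border '')
j=18 s[j]='a': π[18]=0 (border '')
j=19 s[j]='d': π[19]=0 (border '')
j=20 s[j]='d': π[20]=0 (border '')
j=21 s[j]='a': π[21]=0 (border '')
j=22 s[j]='d': π[22]=0 (border '')
j=23 s[j]='d': π[23]=0 (border '')
j=24 s[j]='a': π[24]=0 (border '')
j=25 s[j]='d': π[25]=0 (border '')
j=26 s[j]='a': π[26]=0 (border '')
j=27 s[j]='b': π[27]=0 (border '')
j=28 s[j]='c': π[28]=1 (border 'c')
j=29 s[j]='a': k: 1→0; π[29]=0 (border '')
j=30 s[j]='b': π[30]=0 (border '')
j=31 s[j]='b': π[31]=0 (border '')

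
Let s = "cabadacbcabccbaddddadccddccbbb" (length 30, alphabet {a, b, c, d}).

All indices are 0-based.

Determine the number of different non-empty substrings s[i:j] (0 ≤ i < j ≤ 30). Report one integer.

418

rank | idx | suffix
   0 |   1 | abadacbcabccbaddddadccddccbbb
   1 |   9 | abccbaddddadccddccbbb
   2 |   5 | acbcabccbaddddadccddccbbb
   3 |   3 | adacbcabccbaddddadccddccbbb
   4 |  19 | adccddccbbb
   5 |  14 | addddadccddccbbb
   6 |  29 | b
   7 |   2 | badacbcabccbaddddadccddccbbb
   8 |  13 | baddddadccddccbbb
   9 |  28 | bb
  10 |  27 | bbb
  11 |   7 | bcabccbaddddadccddccbbb
  12 |  10 | bccbaddddadccddccbbb
  13 |   0 | cabadacbcabccbaddddadccddccbbb
  14 |   8 | cabccbaddddadccddccbbb
  15 |  12 | cbaddddadccddccbbb
  16 |  26 | cbbb
  17 |   6 | cbcabccbaddddadccddccbbb
  18 |  11 | ccbaddddadccddccbbb
  19 |  25 | ccbbb
  20 |  21 | ccddccbbb
  21 |  22 | cddccbbb
  22 |   4 | dacbcabccbaddddadccddccbbb
  23 |  18 | dadccddccbbb
  24 |  24 | dccbbb
  25 |  20 | dccddccbbb
  26 |  17 | ddadccddccbbb
  27 |  23 | ddccbbb
  28 |  16 | dddadccddccbbb
  29 |  15 | ddddadccddccbbb

SA = [1, 9, 5, 3, 19, 14, 29, 2, 13, 28, 27, 7, 10, 0, 8, 12, 26, 6, 11, 25, 21, 22, 4, 18, 24, 20, 17, 23, 16, 15]
[i] adj suffixes → lcp
  [1] 1/9 → 2 ('ab')
  [2] 9/5 → 1 ('a')
  [3] 5/3 → 1 ('a')
  [4] 3/19 → 2 ('ad')
  [5] 19/14 → 2 ('ad')
  [6] 14/29 → 0 ('')
  [7] 29/2 → 1 ('b')
  [8] 2/13 → 3 ('bad')
  [9] 13/28 → 1 ('b')
  [10] 28/27 → 2 ('bb')
  [11] 27/7 → 1 ('b')
  [12] 7/10 → 2 ('bc')
  [13] 10/0 → 0 ('')
  [14] 0/8 → 3 ('cab')
  [15] 8/12 → 1 ('c')
  [16] 12/26 → 2 ('cb')
  [17] 26/6 → 2 ('cb')
  [18] 6/11 → 1 ('c')
  [19] 11/25 → 3 ('ccb')
  [20] 25/21 → 2 ('cc')
  [21] 21/22 → 1 ('c')
  [22] 22/4 → 0 ('')
  [23] 4/18 → 2 ('da')
  [24] 18/24 → 1 ('d')
  [25] 24/20 → 3 ('dcc')
  [26] 20/17 → 1 ('d')
  [27] 17/23 → 2 ('dd')
  [28] 23/16 → 2 ('dd')
  [29] 16/15 → 3 ('ddd')

n(n+1)/2 = 30·31/2 = 465
Σ LCP = 0 + 2 + 1 + 1 + 2 + 2 + 0 + 1 + 3 + 1 + 2 + 1 + 2 + 0 + 3 + 1 + 2 + 2 + 1 + 3 + 2 + 1 + 0 + 2 + 1 + 3 + 1 + 2 + 2 + 3 = 47
distinct = 465 − 47 = 418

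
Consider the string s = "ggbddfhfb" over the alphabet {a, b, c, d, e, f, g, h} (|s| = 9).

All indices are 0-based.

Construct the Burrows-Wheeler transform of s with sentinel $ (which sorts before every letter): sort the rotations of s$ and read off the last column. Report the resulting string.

rank  rotation    last
    0  $ggbddfhfb  b
    1  b$ggbddfhf  f
    2  bddfhfb$gg  g
    3  ddfhfb$ggb  b
    4  dfhfb$ggbd  d
    5  fb$ggbddfh  h
    6  fhfb$ggbdd  d
    7  gbddfhfb$g  g
    8  ggbddfhfb$  $
    9  hfb$ggbddf  f

bfgbdhdg$f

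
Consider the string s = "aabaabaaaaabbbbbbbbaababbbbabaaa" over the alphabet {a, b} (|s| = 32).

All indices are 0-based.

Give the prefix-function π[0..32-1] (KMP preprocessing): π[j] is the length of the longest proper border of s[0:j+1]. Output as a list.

π[0] = 0
j=1 s[j]='a': π[1]=1 (border 'a')
j=2 s[j]='b': k: 1→0; π[2]=0 (border '')
j=3 s[j]='a': π[3]=1 (border 'a')
j=4 s[j]='a': π[4]=2 (border 'aa')
j=5 s[j]='b': π[5]=3 (border 'aab')
j=6 s[j]='a': π[6]=4 (border 'aaba')
j=7 s[j]='a': π[7]=5 (border 'aabaa')
j=8 s[j]='a': k: 5→2→1; π[8]=2 (border 'aa')
j=9 s[j]='a': k: 2→1; π[9]=2 (border 'aa')
j=10 s[j]='a': k: 2→1; π[10]=2 (border 'aa')
j=11 s[j]='b': π[11]=3 (border 'aab')
j=12 s[j]='b': k: 3→0; π[12]=0 (border '')
j=13 s[j]='b': π[13]=0 (border '')
j=14 s[j]='b': π[14]=0 (border '')
j=15 s[j]='b': π[15]=0 (border '')
j=16 s[j]='b': π[16]=0 (border '')
j=17 s[j]='b': π[17]=0 (border '')
j=18 s[j]='b': π[18]=0 (border '')
j=19 s[j]='a': π[19]=1 (border 'a')
j=20 s[j]='a': π[20]=2 (border 'aa')
j=21 s[j]='b': π[21]=3 (border 'aab')
j=22 s[j]='a': π[22]=4 (border 'aaba')
j=23 s[j]='b': k: 4→1→0; π[23]=0 (border '')
j=24 s[j]='b': π[24]=0 (border '')
j=25 s[j]='b': π[25]=0 (border '')
j=26 s[j]='b': π[26]=0 (border '')
j=27 s[j]='a': π[27]=1 (border 'a')
j=28 s[j]='b': k: 1→0; π[28]=0 (border '')
j=29 s[j]='a': π[29]=1 (border 'a')
j=30 s[j]='a': π[30]=2 (border 'aa')
j=31 s[j]='a': k: 2→1; π[31]=2 (border 'aa')

[0, 1, 0, 1, 2, 3, 4, 5, 2, 2, 2, 3, 0, 0, 0, 0, 0, 0, 0, 1, 2, 3, 4, 0, 0, 0, 0, 1, 0, 1, 2, 2]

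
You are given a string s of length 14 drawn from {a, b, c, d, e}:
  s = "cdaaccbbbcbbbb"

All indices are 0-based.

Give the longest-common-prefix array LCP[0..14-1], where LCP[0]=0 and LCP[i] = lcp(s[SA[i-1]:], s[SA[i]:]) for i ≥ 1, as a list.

sorted suffixes:
  #0 SA[0]=2  'aaccbbbcbbbb'
  #1 SA[1]=3  'accbbbcbbbb'
  #2 SA[2]=13  'b'
  #3 SA[3]=12  'bb'
  #4 SA[4]=11  'bbb'
  #5 SA[5]=10  'bbbb'
  #6 SA[6]=6  'bbbcbbbb'
  #7 SA[7]=7  'bbcbbbb'
  #8 SA[8]=8  'bcbbbb'
  #9 SA[9]=9  'cbbbb'
  #10 SA[10]=5  'cbbbcbbbb'
  #11 SA[11]=4  'ccbbbcbbbb'
  #12 SA[12]=0  'cdaaccbbbcbbbb'
  #13 SA[13]=1  'daaccbbbcbbbb'

SA = [2, 3, 13, 12, 11, 10, 6, 7, 8, 9, 5, 4, 0, 1]
i: (SA[i-1],SA[i]) lcp shared
  1: (2,3) 1 'a'
  2: (3,13) 0 ''
  3: (13,12) 1 'b'
  4: (12,11) 2 'bb'
  5: (11,10) 3 'bbb'
  6: (10,6) 3 'bbb'
  7: (6,7) 2 'bb'
  8: (7,8) 1 'b'
  9: (8,9) 0 ''
  10: (9,5) 4 'cbbb'
  11: (5,4) 1 'c'
  12: (4,0) 1 'c'
  13: (0,1) 0 ''

[0, 1, 0, 1, 2, 3, 3, 2, 1, 0, 4, 1, 1, 0]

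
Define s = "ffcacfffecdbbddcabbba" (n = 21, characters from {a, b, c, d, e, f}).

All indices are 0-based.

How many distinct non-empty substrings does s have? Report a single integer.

211

rank | idx | suffix
   0 |  20 | a
   1 |  16 | abbba
   2 |   3 | acfffecdbbddcabbba
   3 |  19 | ba
   4 |  18 | bba
   5 |  17 | bbba
   6 |  11 | bbddcabbba
   7 |  12 | bddcabbba
   8 |  15 | cabbba
   9 |   2 | cacfffecdbbddcabbba
  10 |   9 | cdbbddcabbba
  11 |   4 | cfffecdbbddcabbba
  12 |  10 | dbbddcabbba
  13 |  14 | dcabbba
  14 |  13 | ddcabbba
  15 |   8 | ecdbbddcabbba
  16 |   1 | fcacfffecdbbddcabbba
  17 |   7 | fecdbbddcabbba
  18 |   0 | ffcacfffecdbbddcabbba
  19 |   6 | ffecdbbddcabbba
  20 |   5 | fffecdbbddcabbba

SA = [20, 16, 3, 19, 18, 17, 11, 12, 15, 2, 9, 4, 10, 14, 13, 8, 1, 7, 0, 6, 5]
[i] adj suffixes → lcp
  [1] 20/16 → 1 ('a')
  [2] 16/3 → 1 ('a')
  [3] 3/19 → 0 ('')
  [4] 19/18 → 1 ('b')
  [5] 18/17 → 2 ('bb')
  [6] 17/11 → 2 ('bb')
  [7] 11/12 → 1 ('b')
  [8] 12/15 → 0 ('')
  [9] 15/2 → 2 ('ca')
  [10] 2/9 → 1 ('c')
  [11] 9/4 → 1 ('c')
  [12] 4/10 → 0 ('')
  [13] 10/14 → 1 ('d')
  [14] 14/13 → 1 ('d')
  [15] 13/8 → 0 ('')
  [16] 8/1 → 0 ('')
  [17] 1/7 → 1 ('f')
  [18] 7/0 → 1 ('f')
  [19] 0/6 → 2 ('ff')
  [20] 6/5 → 2 ('ff')

n(n+1)/2 = 21·22/2 = 231
Σ LCP = 0 + 1 + 1 + 0 + 1 + 2 + 2 + 1 + 0 + 2 + 1 + 1 + 0 + 1 + 1 + 0 + 0 + 1 + 1 + 2 + 2 = 20
distinct = 231 − 20 = 211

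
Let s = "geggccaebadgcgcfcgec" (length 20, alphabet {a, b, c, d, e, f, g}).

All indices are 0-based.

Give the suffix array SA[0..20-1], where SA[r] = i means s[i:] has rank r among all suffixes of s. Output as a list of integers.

[9, 6, 8, 19, 5, 4, 14, 12, 16, 10, 7, 18, 1, 15, 3, 13, 11, 17, 0, 2]

rank→(start, suffix):
  0 → (9, 'adgcgcfcgec')
  1 → (6, 'aebadgcgcfcgec')
  2 → (8, 'badgcgcfcgec')
  3 → (19, 'c')
  4 → (5, 'caebadgcgcfcgec')
  5 → (4, 'ccaebadgcgcfcgec')
  6 → (14, 'cfcgec')
  7 → (12, 'cgcfcgec')
  8 → (16, 'cgec')
  9 → (10, 'dgcgcfcgec')
  10 → (7, 'ebadgcgcfcgec')
  11 → (18, 'ec')
  12 → (1, 'eggccaebadgcgcfcgec')
  13 → (15, 'fcgec')
  14 → (3, 'gccaebadgcgcfcgec')
  15 → (13, 'gcfcgec')
  16 → (11, 'gcgcfcgec')
  17 → (17, 'gec')
  18 → (0, 'geggccaebadgcgcfcgec')
  19 → (2, 'ggccaebadgcgcfcgec')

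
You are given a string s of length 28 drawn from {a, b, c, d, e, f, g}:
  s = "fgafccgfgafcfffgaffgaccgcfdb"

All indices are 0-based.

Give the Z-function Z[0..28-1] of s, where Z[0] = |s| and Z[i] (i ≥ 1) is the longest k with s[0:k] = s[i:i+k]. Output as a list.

[28, 0, 0, 1, 0, 0, 0, 5, 0, 0, 1, 0, 1, 1, 4, 0, 0, 1, 3, 0, 0, 0, 0, 0, 0, 1, 0, 0]

Z[0]=28
i=1: outside box; Z[1]=0
i=2: outside box; Z[2]=0
i=3: outside box; Z[3]=1 extend→box=[3,4)
i=4: outside box; Z[4]=0
i=5: outside box; Z[5]=0
i=6: outside box; Z[6]=0
i=7: outside box; Z[7]=5 extend→box=[7,12)
i=8: min(r-i=4, Z[1]=0)=0; Z[8]=0
i=9: min(r-i=3, Z[2]=0)=0; Z[9]=0
i=10: min(r-i=2, Z[3]=1)=1; Z[10]=1
i=11: min(r-i=1, Z[4]=0)=0; Z[11]=0
i=12: outside box; Z[12]=1 extend→box=[12,13)
i=13: outside box; Z[13]=1 extend→box=[13,14)
i=14: outside box; Z[14]=4 extend→box=[14,18)
i=15: min(r-i=3, Z[1]=0)=0; Z[15]=0
i=16: min(r-i=2, Z[2]=0)=0; Z[16]=0
i=17: min(r-i=1, Z[3]=1)=1; Z[17]=1
i=18: outside box; Z[18]=3 extend→box=[18,21)
i=19: min(r-i=2, Z[1]=0)=0; Z[19]=0
i=20: min(r-i=1, Z[2]=0)=0; Z[20]=0
i=21: outside box; Z[21]=0
i=22: outside box; Z[22]=0
i=23: outside box; Z[23]=0
i=24: outside box; Z[24]=0
i=25: outside box; Z[25]=1 extend→box=[25,26)
i=26: outside box; Z[26]=0
i=27: outside box; Z[27]=0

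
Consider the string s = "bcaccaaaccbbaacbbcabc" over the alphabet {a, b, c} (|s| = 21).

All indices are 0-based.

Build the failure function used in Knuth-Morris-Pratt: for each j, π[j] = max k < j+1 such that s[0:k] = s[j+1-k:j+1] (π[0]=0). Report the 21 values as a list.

[0, 0, 0, 0, 0, 0, 0, 0, 0, 0, 1, 1, 0, 0, 0, 1, 1, 2, 3, 1, 2]

π[0] = 0
j=1 s[j]='c': π[1]=0 (border '')
j=2 s[j]='a': π[2]=0 (border '')
j=3 s[j]='c': π[3]=0 (border '')
j=4 s[j]='c': π[4]=0 (border '')
j=5 s[j]='a': π[5]=0 (border '')
j=6 s[j]='a': π[6]=0 (border '')
j=7 s[j]='a': π[7]=0 (border '')
j=8 s[j]='c': π[8]=0 (border '')
j=9 s[j]='c': π[9]=0 (border '')
j=10 s[j]='b': π[10]=1 (border 'b')
j=11 s[j]='b': k: 1→0; π[11]=1 (border 'b')
j=12 s[j]='a': k: 1→0; π[12]=0 (border '')
j=13 s[j]='a': π[13]=0 (border '')
j=14 s[j]='c': π[14]=0 (border '')
j=15 s[j]='b': π[15]=1 (border 'b')
j=16 s[j]='b': k: 1→0; π[16]=1 (border 'b')
j=17 s[j]='c': π[17]=2 (border 'bc')
j=18 s[j]='a': π[18]=3 (border 'bca')
j=19 s[j]='b': k: 3→0; π[19]=1 (border 'b')
j=20 s[j]='c': π[20]=2 (border 'bc')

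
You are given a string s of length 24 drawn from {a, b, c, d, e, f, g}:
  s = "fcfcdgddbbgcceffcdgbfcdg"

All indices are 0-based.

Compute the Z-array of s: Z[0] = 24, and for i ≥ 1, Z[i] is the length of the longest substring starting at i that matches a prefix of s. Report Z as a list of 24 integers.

[24, 0, 2, 0, 0, 0, 0, 0, 0, 0, 0, 0, 0, 0, 1, 2, 0, 0, 0, 0, 2, 0, 0, 0]

Z[0]=24
i=1: outside box; Z[1]=0
i=2: outside box; Z[2]=2 grow→box=[2,4)
i=3: min(r-i=1, Z[1]=0)=0; Z[3]=0
i=4: outside box; Z[4]=0
i=5: outside box; Z[5]=0
i=6: outside box; Z[6]=0
i=7: outside box; Z[7]=0
i=8: outside box; Z[8]=0
i=9: outside box; Z[9]=0
i=10: outside box; Z[10]=0
i=11: outside box; Z[11]=0
i=12: outside box; Z[12]=0
i=13: outside box; Z[13]=0
i=14: outside box; Z[14]=1 grow→box=[14,15)
i=15: outside box; Z[15]=2 grow→box=[15,17)
i=16: min(r-i=1, Z[1]=0)=0; Z[16]=0
i=17: outside box; Z[17]=0
i=18: outside box; Z[18]=0
i=19: outside box; Z[19]=0
i=20: outside box; Z[20]=2 grow→box=[20,22)
i=21: min(r-i=1, Z[1]=0)=0; Z[21]=0
i=22: outside box; Z[22]=0
i=23: outside box; Z[23]=0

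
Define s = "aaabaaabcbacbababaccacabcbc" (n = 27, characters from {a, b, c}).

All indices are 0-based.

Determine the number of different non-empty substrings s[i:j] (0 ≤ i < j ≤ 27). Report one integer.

324

sorted suffixes:
  #0 SA[0]=0  'aaabaaabcbacbababaccacabcbc'
  #1 SA[1]=4  'aaabcbacbababaccacabcbc'
  #2 SA[2]=1  'aabaaabcbacbababaccacabcbc'
  #3 SA[3]=5  'aabcbacbababaccacabcbc'
  #4 SA[4]=2  'abaaabcbacbababaccacabcbc'
  #5 SA[5]=13  'ababaccacabcbc'
  #6 SA[6]=15  'abaccacabcbc'
  #7 SA[7]=6  'abcbacbababaccacabcbc'
  #8 SA[8]=22  'abcbc'
  #9 SA[9]=20  'acabcbc'
  #10 SA[10]=10  'acbababaccacabcbc'
  #11 SA[11]=17  'accacabcbc'
  #12 SA[12]=3  'baaabcbacbababaccacabcbc'
  #13 SA[13]=12  'bababaccacabcbc'
  #14 SA[14]=14  'babaccacabcbc'
  #15 SA[15]=9  'bacbababaccacabcbc'
  #16 SA[16]=16  'baccacabcbc'
  #17 SA[17]=25  'bc'
  #18 SA[18]=7  'bcbacbababaccacabcbc'
  #19 SA[19]=23  'bcbc'
  #20 SA[20]=26  'c'
  #21 SA[21]=21  'cabcbc'
  #22 SA[22]=19  'cacabcbc'
  #23 SA[23]=11  'cbababaccacabcbc'
  #24 SA[24]=8  'cbacbababaccacabcbc'
  #25 SA[25]=24  'cbc'
  #26 SA[26]=18  'ccacabcbc'

SA = [0, 4, 1, 5, 2, 13, 15, 6, 22, 20, 10, 17, 3, 12, 14, 9, 16, 25, 7, 23, 26, 21, 19, 11, 8, 24, 18]
rank  pair      lcp
   1  s[0:],s[4:]  4  'aaab'
   2  s[4:],s[1:]  2  'aa'
   3  s[1:],s[5:]  3  'aab'
   4  s[5:],s[2:]  1  'a'
   5  s[2:],s[13:]  3  'aba'
   6  s[13:],s[15:]  3  'aba'
   7  s[15:],s[6:]  2  'ab'
   8  s[6:],s[22:]  4  'abcb'
   9  s[22:],s[20:]  1  'a'
  10  s[20:],s[10:]  2  'ac'
  11  s[10:],s[17:]  2  'ac'
  12  s[17:],s[3:]  0  ''
  13  s[3:],s[12:]  2  'ba'
  14  s[12:],s[14:]  4  'baba'
  15  s[14:],s[9:]  2  'ba'
  16  s[9:],s[16:]  3  'bac'
  17  s[16:],s[25:]  1  'b'
  18  s[25:],s[7:]  2  'bc'
  19  s[7:],s[23:]  3  'bcb'
  20  s[23:],s[26:]  0  ''
  21  s[26:],s[21:]  1  'c'
  22  s[21:],s[19:]  2  'ca'
  23  s[19:],s[11:]  1  'c'
  24  s[11:],s[8:]  3  'cba'
  25  s[8:],s[24:]  2  'cb'
  26  s[24:],s[18:]  1  'c'

n(n+1)/2 = 27·28/2 = 378
Σ LCP = 0 + 4 + 2 + 3 + 1 + 3 + 3 + 2 + 4 + 1 + 2 + 2 + 0 + 2 + 4 + 2 + 3 + 1 + 2 + 3 + 0 + 1 + 2 + 1 + 3 + 2 + 1 = 54
distinct = 378 − 54 = 324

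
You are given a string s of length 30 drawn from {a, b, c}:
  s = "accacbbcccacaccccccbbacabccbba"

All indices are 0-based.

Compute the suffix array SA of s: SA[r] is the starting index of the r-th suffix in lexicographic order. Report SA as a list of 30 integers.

[29, 23, 21, 10, 3, 0, 12, 28, 20, 27, 19, 5, 24, 6, 22, 9, 2, 11, 26, 18, 4, 8, 1, 25, 17, 7, 16, 15, 14, 13]

rank→(start, suffix):
  0 → (29, 'a')
  1 → (23, 'abccbba')
  2 → (21, 'acabccbba')
  3 → (10, 'acaccccccbbacabccbba')
  4 → (3, 'acbbcccacaccccccbbacabccbba')
  5 → (0, 'accacbbcccacaccccccbbacabccbba')
  6 → (12, 'accccccbbacabccbba')
  7 → (28, 'ba')
  8 → (20, 'bacabccbba')
  9 → (27, 'bba')
  10 → (19, 'bbacabccbba')
  11 → (5, 'bbcccacaccccccbbacabccbba')
  12 → (24, 'bccbba')
  13 → (6, 'bcccacaccccccbbacabccbba')
  14 → (22, 'cabccbba')
  15 → (9, 'cacaccccccbbacabccbba')
  16 → (2, 'cacbbcccacaccccccbbacabccbba')
  17 → (11, 'caccccccbbacabccbba')
  18 → (26, 'cbba')
  19 → (18, 'cbbacabccbba')
  20 → (4, 'cbbcccacaccccccbbacabccbba')
  21 → (8, 'ccacaccccccbbacabccbba')
  22 → (1, 'ccacbbcccacaccccccbbacabccbba')
  23 → (25, 'ccbba')
  24 → (17, 'ccbbacabccbba')
  25 → (7, 'cccacaccccccbbacabccbba')
  26 → (16, 'cccbbacabccbba')
  27 → (15, 'ccccbbacabccbba')
  28 → (14, 'cccccbbacabccbba')
  29 → (13, 'ccccccbbacabccbba')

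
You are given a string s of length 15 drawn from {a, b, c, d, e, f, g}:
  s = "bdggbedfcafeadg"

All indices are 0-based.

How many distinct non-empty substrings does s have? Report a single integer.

sorted suffixes:
  #0 SA[0]=12  'adg'
  #1 SA[1]=9  'afeadg'
  #2 SA[2]=0  'bdggbedfcafeadg'
  #3 SA[3]=4  'bedfcafeadg'
  #4 SA[4]=8  'cafeadg'
  #5 SA[5]=6  'dfcafeadg'
  #6 SA[6]=13  'dg'
  #7 SA[7]=1  'dggbedfcafeadg'
  #8 SA[8]=11  'eadg'
  #9 SA[9]=5  'edfcafeadg'
  #10 SA[10]=7  'fcafeadg'
  #11 SA[11]=10  'feadg'
  #12 SA[12]=14  'g'
  #13 SA[13]=3  'gbedfcafeadg'
  #14 SA[14]=2  'ggbedfcafeadg'

SA = [12, 9, 0, 4, 8, 6, 13, 1, 11, 5, 7, 10, 14, 3, 2]
i: (SA[i-1],SA[i]) lcp shared
  1: (12,9) 1 'a'
  2: (9,0) 0 ''
  3: (0,4) 1 'b'
  4: (4,8) 0 ''
  5: (8,6) 0 ''
  6: (6,13) 1 'd'
  7: (13,1) 2 'dg'
  8: (1,11) 0 ''
  9: (11,5) 1 'e'
  10: (5,7) 0 ''
  11: (7,10) 1 'f'
  12: (10,14) 0 ''
  13: (14,3) 1 'g'
  14: (3,2) 1 'g'

n(n+1)/2 = 15·16/2 = 120
Σ LCP = 0 + 1 + 0 + 1 + 0 + 0 + 1 + 2 + 0 + 1 + 0 + 1 + 0 + 1 + 1 = 9
distinct = 120 − 9 = 111

111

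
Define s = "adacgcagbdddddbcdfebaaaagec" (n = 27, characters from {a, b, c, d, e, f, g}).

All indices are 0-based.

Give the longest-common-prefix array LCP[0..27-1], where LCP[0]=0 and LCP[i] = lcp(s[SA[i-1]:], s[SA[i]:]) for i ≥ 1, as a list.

[0, 3, 2, 1, 1, 1, 2, 0, 1, 1, 0, 1, 1, 1, 0, 1, 1, 2, 3, 4, 1, 0, 1, 0, 0, 1, 1]

rank | idx | suffix
   0 |  20 | aaaagec
   1 |  21 | aaagec
   2 |  22 | aagec
   3 |   2 | acgcagbdddddbcdfebaaaagec
   4 |   0 | adacgcagbdddddbcdfebaaaagec
   5 |   6 | agbdddddbcdfebaaaagec
   6 |  23 | agec
   7 |  19 | baaaagec
   8 |  14 | bcdfebaaaagec
   9 |   8 | bdddddbcdfebaaaagec
  10 |  26 | c
  11 |   5 | cagbdddddbcdfebaaaagec
  12 |  15 | cdfebaaaagec
  13 |   3 | cgcagbdddddbcdfebaaaagec
  14 |   1 | dacgcagbdddddbcdfebaaaagec
  15 |  13 | dbcdfebaaaagec
  16 |  12 | ddbcdfebaaaagec
  17 |  11 | dddbcdfebaaaagec
  18 |  10 | ddddbcdfebaaaagec
  19 |   9 | dddddbcdfebaaaagec
  20 |  16 | dfebaaaagec
  21 |  18 | ebaaaagec
  22 |  25 | ec
  23 |  17 | febaaaagec
  24 |   7 | gbdddddbcdfebaaaagec
  25 |   4 | gcagbdddddbcdfebaaaagec
  26 |  24 | gec

SA = [20, 21, 22, 2, 0, 6, 23, 19, 14, 8, 26, 5, 15, 3, 1, 13, 12, 11, 10, 9, 16, 18, 25, 17, 7, 4, 24]
i: (SA[i-1],SA[i]) lcp shared
  1: (20,21) 3 'aaa'
  2: (21,22) 2 'aa'
  3: (22,2) 1 'a'
  4: (2,0) 1 'a'
  5: (0,6) 1 'a'
  6: (6,23) 2 'ag'
  7: (23,19) 0 ''
  8: (19,14) 1 'b'
  9: (14,8) 1 'b'
  10: (8,26) 0 ''
  11: (26,5) 1 'c'
  12: (5,15) 1 'c'
  13: (15,3) 1 'c'
  14: (3,1) 0 ''
  15: (1,13) 1 'd'
  16: (13,12) 1 'd'
  17: (12,11) 2 'dd'
  18: (11,10) 3 'ddd'
  19: (10,9) 4 'dddd'
  20: (9,16) 1 'd'
  21: (16,18) 0 ''
  22: (18,25) 1 'e'
  23: (25,17) 0 ''
  24: (17,7) 0 ''
  25: (7,4) 1 'g'
  26: (4,24) 1 'g'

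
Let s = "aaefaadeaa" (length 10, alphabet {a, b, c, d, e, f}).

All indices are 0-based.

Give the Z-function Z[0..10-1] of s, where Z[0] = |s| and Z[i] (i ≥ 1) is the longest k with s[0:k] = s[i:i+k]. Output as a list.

[10, 1, 0, 0, 2, 1, 0, 0, 2, 1]

Z[0]=10
i=1: outside box; Z[1]=1 grow→box=[1,2)
i=2: outside box; Z[2]=0
i=3: outside box; Z[3]=0
i=4: outside box; Z[4]=2 grow→box=[4,6)
i=5: min(r-i=1, Z[1]=1)=1; Z[5]=1
i=6: outside box; Z[6]=0
i=7: outside box; Z[7]=0
i=8: outside box; Z[8]=2 grow→box=[8,10)
i=9: min(r-i=1, Z[1]=1)=1; Z[9]=1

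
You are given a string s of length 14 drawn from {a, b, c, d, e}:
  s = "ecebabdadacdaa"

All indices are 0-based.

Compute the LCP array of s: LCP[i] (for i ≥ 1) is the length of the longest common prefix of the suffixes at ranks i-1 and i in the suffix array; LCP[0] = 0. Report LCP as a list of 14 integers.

rank | idx | suffix
   0 |  13 | a
   1 |  12 | aa
   2 |   4 | abdadacdaa
   3 |   9 | acdaa
   4 |   7 | adacdaa
   5 |   3 | babdadacdaa
   6 |   5 | bdadacdaa
   7 |  10 | cdaa
   8 |   1 | cebabdadacdaa
   9 |  11 | daa
  10 |   8 | dacdaa
  11 |   6 | dadacdaa
  12 |   2 | ebabdadacdaa
  13 |   0 | ecebabdadacdaa

SA = [13, 12, 4, 9, 7, 3, 5, 10, 1, 11, 8, 6, 2, 0]
[i] adj suffixes → lcp
  [1] 13/12 → 1 ('a')
  [2] 12/4 → 1 ('a')
  [3] 4/9 → 1 ('a')
  [4] 9/7 → 1 ('a')
  [5] 7/3 → 0 ('')
  [6] 3/5 → 1 ('b')
  [7] 5/10 → 0 ('')
  [8] 10/1 → 1 ('c')
  [9] 1/11 → 0 ('')
  [10] 11/8 → 2 ('da')
  [11] 8/6 → 2 ('da')
  [12] 6/2 → 0 ('')
  [13] 2/0 → 1 ('e')

[0, 1, 1, 1, 1, 0, 1, 0, 1, 0, 2, 2, 0, 1]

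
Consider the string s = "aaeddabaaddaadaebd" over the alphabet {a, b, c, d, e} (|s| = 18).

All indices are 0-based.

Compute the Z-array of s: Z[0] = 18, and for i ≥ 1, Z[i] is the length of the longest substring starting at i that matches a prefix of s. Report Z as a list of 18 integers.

Z[0]=18
i=1: outside box; Z[1]=1 grow→box=[1,2)
i=2: outside box; Z[2]=0
i=3: outside box; Z[3]=0
i=4: outside box; Z[4]=0
i=5: outside box; Z[5]=1 grow→box=[5,6)
i=6: outside box; Z[6]=0
i=7: outside box; Z[7]=2 grow→box=[7,9)
i=8: min(r-i=1, Z[1]=1)=1; Z[8]=1
i=9: outside box; Z[9]=0
i=10: outside box; Z[10]=0
i=11: outside box; Z[11]=2 grow→box=[11,13)
i=12: min(r-i=1, Z[1]=1)=1; Z[12]=1
i=13: outside box; Z[13]=0
i=14: outside box; Z[14]=1 grow→box=[14,15)
i=15: outside box; Z[15]=0
i=16: outside box; Z[16]=0
i=17: outside box; Z[17]=0

[18, 1, 0, 0, 0, 1, 0, 2, 1, 0, 0, 2, 1, 0, 1, 0, 0, 0]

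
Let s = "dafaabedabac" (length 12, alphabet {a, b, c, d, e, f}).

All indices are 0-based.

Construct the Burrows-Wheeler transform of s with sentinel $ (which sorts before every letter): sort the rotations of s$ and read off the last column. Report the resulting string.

cfdabdaaae$ba

rank  rotation       last
    0  $dafaabedabac  c
    1  aabedabac$daf  f
    2  abac$dafaabed  d
    3  abedabac$dafa  a
    4  ac$dafaabedab  b
    5  afaabedabac$d  d
    6  bac$dafaabeda  a
    7  bedabac$dafaa  a
    8  c$dafaabedaba  a
    9  dabac$dafaabe  e
   10  dafaabedabac$  $
   11  edabac$dafaab  b
   12  faabedabac$da  a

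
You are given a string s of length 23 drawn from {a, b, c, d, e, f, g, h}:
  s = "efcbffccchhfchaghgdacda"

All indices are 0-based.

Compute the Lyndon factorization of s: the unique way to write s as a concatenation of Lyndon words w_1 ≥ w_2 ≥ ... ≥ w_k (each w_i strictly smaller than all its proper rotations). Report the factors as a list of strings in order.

["ef", "c", "bffccchhfch", "aghgd", "acd", "a"]

emit factor 1: 'ef' (i=0, period=2)
emit factor 2: 'c' (i=2, period=1)
emit factor 3: 'bffccchhfch' (i=3, period=11)
emit factor 4: 'aghgd' (i=14, period=5)
emit factor 5: 'acd' (i=19, period=3)
emit factor 6: 'a' (i=22, period=1)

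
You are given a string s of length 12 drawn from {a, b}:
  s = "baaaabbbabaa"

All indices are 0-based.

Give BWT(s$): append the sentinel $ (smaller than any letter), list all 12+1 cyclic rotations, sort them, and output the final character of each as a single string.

aabbaabaa$bba

rank  rotation       last
    0  $baaaabbbabaa  a
    1  a$baaaabbbaba  a
    2  aa$baaaabbbab  b
    3  aaaabbbabaa$b  b
    4  aaabbbabaa$ba  a
    5  aabbbabaa$baa  a
    6  abaa$baaaabbb  b
    7  abbbabaa$baaa  a
    8  baa$baaaabbba  a
    9  baaaabbbabaa$  $
   10  babaa$baaaabb  b
   11  bbabaa$baaaab  b
   12  bbbabaa$baaaa  a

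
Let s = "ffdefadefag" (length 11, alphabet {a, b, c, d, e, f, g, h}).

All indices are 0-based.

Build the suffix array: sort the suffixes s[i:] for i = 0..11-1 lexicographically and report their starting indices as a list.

rank→(start, suffix):
  0 → (5, 'adefag')
  1 → (9, 'ag')
  2 → (2, 'defadefag')
  3 → (6, 'defag')
  4 → (3, 'efadefag')
  5 → (7, 'efag')
  6 → (4, 'fadefag')
  7 → (8, 'fag')
  8 → (1, 'fdefadefag')
  9 → (0, 'ffdefadefag')
  10 → (10, 'g')

[5, 9, 2, 6, 3, 7, 4, 8, 1, 0, 10]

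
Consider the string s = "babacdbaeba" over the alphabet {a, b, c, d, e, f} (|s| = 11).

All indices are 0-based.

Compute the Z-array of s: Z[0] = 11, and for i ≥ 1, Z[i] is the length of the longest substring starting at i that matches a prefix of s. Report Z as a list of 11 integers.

[11, 0, 2, 0, 0, 0, 2, 0, 0, 2, 0]

Z[0]=11
i=1: fresh scan; Z[1]=0
i=2: fresh scan; Z[2]=2 scan→box=[2,4)
i=3: min(r-i=1, Z[1]=0)=0; Z[3]=0
i=4: fresh scan; Z[4]=0
i=5: fresh scan; Z[5]=0
i=6: fresh scan; Z[6]=2 scan→box=[6,8)
i=7: min(r-i=1, Z[1]=0)=0; Z[7]=0
i=8: fresh scan; Z[8]=0
i=9: fresh scan; Z[9]=2 scan→box=[9,11)
i=10: min(r-i=1, Z[1]=0)=0; Z[10]=0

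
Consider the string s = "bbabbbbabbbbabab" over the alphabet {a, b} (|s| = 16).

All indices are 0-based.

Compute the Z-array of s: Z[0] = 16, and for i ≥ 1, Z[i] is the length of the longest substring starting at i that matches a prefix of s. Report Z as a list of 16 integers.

[16, 1, 0, 2, 2, 9, 1, 0, 2, 2, 4, 1, 0, 1, 0, 1]

Z[0]=16
i=1: outside box; Z[1]=1 scan→box=[1,2)
i=2: outside box; Z[2]=0
i=3: outside box; Z[3]=2 scan→box=[3,5)
i=4: min(r-i=1, Z[1]=1)=1; Z[4]=2 scan→box=[4,6)
i=5: min(r-i=1, Z[1]=1)=1; Z[5]=9 scan→box=[5,14)
i=6: min(r-i=8, Z[1]=1)=1; Z[6]=1
i=7: min(r-i=7, Z[2]=0)=0; Z[7]=0
i=8: min(r-i=6, Z[3]=2)=2; Z[8]=2
i=9: min(r-i=5, Z[4]=2)=2; Z[9]=2
i=10: min(r-i=4, Z[5]=9)=4; Z[10]=4
i=11: min(r-i=3, Z[6]=1)=1; Z[11]=1
i=12: min(r-i=2, Z[7]=0)=0; Z[12]=0
i=13: min(r-i=1, Z[8]=2)=1; Z[13]=1
i=14: outside box; Z[14]=0
i=15: outside box; Z[15]=1 scan→box=[15,16)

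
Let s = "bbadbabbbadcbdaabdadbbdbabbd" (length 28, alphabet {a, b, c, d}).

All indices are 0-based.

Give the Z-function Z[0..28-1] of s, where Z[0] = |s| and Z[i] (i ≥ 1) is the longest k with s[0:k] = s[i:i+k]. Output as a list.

Z[0]=28
i=1: i≥r, start 0; Z[1]=1 extend→box=[1,2)
i=2: i≥r, start 0; Z[2]=0
i=3: i≥r, start 0; Z[3]=0
i=4: i≥r, start 0; Z[4]=1 extend→box=[4,5)
i=5: i≥r, start 0; Z[5]=0
i=6: i≥r, start 0; Z[6]=2 extend→box=[6,8)
i=7: min(r-i=1, Z[1]=1)=1; Z[7]=4 extend→box=[7,11)
i=8: min(r-i=3, Z[1]=1)=1; Z[8]=1
i=9: min(r-i=2, Z[2]=0)=0; Z[9]=0
i=10: min(r-i=1, Z[3]=0)=0; Z[10]=0
i=11: i≥r, start 0; Z[11]=0
i=12: i≥r, start 0; Z[12]=1 extend→box=[12,13)
i=13: i≥r, start 0; Z[13]=0
i=14: i≥r, start 0; Z[14]=0
i=15: i≥r, start 0; Z[15]=0
i=16: i≥r, start 0; Z[16]=1 extend→box=[16,17)
i=17: i≥r, start 0; Z[17]=0
i=18: i≥r, start 0; Z[18]=0
i=19: i≥r, start 0; Z[19]=0
i=20: i≥r, start 0; Z[20]=2 extend→box=[20,22)
i=21: min(r-i=1, Z[1]=1)=1; Z[21]=1
i=22: i≥r, start 0; Z[22]=0
i=23: i≥r, start 0; Z[23]=1 extend→box=[23,24)
i=24: i≥r, start 0; Z[24]=0
i=25: i≥r, start 0; Z[25]=2 extend→box=[25,27)
i=26: min(r-i=1, Z[1]=1)=1; Z[26]=1
i=27: i≥r, start 0; Z[27]=0

[28, 1, 0, 0, 1, 0, 2, 4, 1, 0, 0, 0, 1, 0, 0, 0, 1, 0, 0, 0, 2, 1, 0, 1, 0, 2, 1, 0]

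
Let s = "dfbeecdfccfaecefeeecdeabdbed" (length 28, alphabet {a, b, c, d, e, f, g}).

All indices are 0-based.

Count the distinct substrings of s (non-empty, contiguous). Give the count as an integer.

374

rank→(start, suffix):
  0 → (22, 'abdbed')
  1 → (11, 'aecefeeecdeabdbed')
  2 → (23, 'bdbed')
  3 → (25, 'bed')
  4 → (2, 'beecdfccfaecefeeecdeabdbed')
  5 → (8, 'ccfaecefeeecdeabdbed')
  6 → (19, 'cdeabdbed')
  7 → (5, 'cdfccfaecefeeecdeabdbed')
  8 → (13, 'cefeeecdeabdbed')
  9 → (9, 'cfaecefeeecdeabdbed')
  10 → (27, 'd')
  11 → (24, 'dbed')
  12 → (20, 'deabdbed')
  13 → (0, 'dfbeecdfccfaecefeeecdeabdbed')
  14 → (6, 'dfccfaecefeeecdeabdbed')
  15 → (21, 'eabdbed')
  16 → (18, 'ecdeabdbed')
  17 → (4, 'ecdfccfaecefeeecdeabdbed')
  18 → (12, 'ecefeeecdeabdbed')
  19 → (26, 'ed')
  20 → (17, 'eecdeabdbed')
  21 → (3, 'eecdfccfaecefeeecdeabdbed')
  22 → (16, 'eeecdeabdbed')
  23 → (14, 'efeeecdeabdbed')
  24 → (10, 'faecefeeecdeabdbed')
  25 → (1, 'fbeecdfccfaecefeeecdeabdbed')
  26 → (7, 'fccfaecefeeecdeabdbed')
  27 → (15, 'feeecdeabdbed')

SA = [22, 11, 23, 25, 2, 8, 19, 5, 13, 9, 27, 24, 20, 0, 6, 21, 18, 4, 12, 26, 17, 3, 16, 14, 10, 1, 7, 15]
rank  pair      lcp
   1  s[22:],s[11:]  1  'a'
   2  s[11:],s[23:]  0  ''
   3  s[23:],s[25:]  1  'b'
   4  s[25:],s[2:]  2  'be'
   5  s[2:],s[8:]  0  ''
   6  s[8:],s[19:]  1  'c'
   7  s[19:],s[5:]  2  'cd'
   8  s[5:],s[13:]  1  'c'
   9  s[13:],s[9:]  1  'c'
  10  s[9:],s[27:]  0  ''
  11  s[27:],s[24:]  1  'd'
  12  s[24:],s[20:]  1  'd'
  13  s[20:],s[0:]  1  'd'
  14  s[0:],s[6:]  2  'df'
  15  s[6:],s[21:]  0  ''
  16  s[21:],s[18:]  1  'e'
  17  s[18:],s[4:]  3  'ecd'
  18  s[4:],s[12:]  2  'ec'
  19  s[12:],s[26:]  1  'e'
  20  s[26:],s[17:]  1  'e'
  21  s[17:],s[3:]  4  'eecd'
  22  s[3:],s[16:]  2  'ee'
  23  s[16:],s[14:]  1  'e'
  24  s[14:],s[10:]  0  ''
  25  s[10:],s[1:]  1  'f'
  26  s[1:],s[7:]  1  'f'
  27  s[7:],s[15:]  1  'f'

n(n+1)/2 = 28·29/2 = 406
Σ LCP = 0 + 1 + 0 + 1 + 2 + 0 + 1 + 2 + 1 + 1 + 0 + 1 + 1 + 1 + 2 + 0 + 1 + 3 + 2 + 1 + 1 + 4 + 2 + 1 + 0 + 1 + 1 + 1 = 32
distinct = 406 − 32 = 374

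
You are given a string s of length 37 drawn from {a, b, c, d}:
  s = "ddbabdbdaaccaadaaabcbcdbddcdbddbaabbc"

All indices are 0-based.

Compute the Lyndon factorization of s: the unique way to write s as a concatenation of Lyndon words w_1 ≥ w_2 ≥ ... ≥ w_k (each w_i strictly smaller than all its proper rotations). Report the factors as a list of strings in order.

emit factor 1: 'd' (i=0, period=1)
emit factor 2: 'd' (i=1, period=1)
emit factor 3: 'b' (i=2, period=1)
emit factor 4: 'abdbd' (i=3, period=5)
emit factor 5: 'aaccaad' (i=8, period=7)
emit factor 6: 'aaabcbcdbddcdbddbaabbc' (i=15, period=22)

["d", "d", "b", "abdbd", "aaccaad", "aaabcbcdbddcdbddbaabbc"]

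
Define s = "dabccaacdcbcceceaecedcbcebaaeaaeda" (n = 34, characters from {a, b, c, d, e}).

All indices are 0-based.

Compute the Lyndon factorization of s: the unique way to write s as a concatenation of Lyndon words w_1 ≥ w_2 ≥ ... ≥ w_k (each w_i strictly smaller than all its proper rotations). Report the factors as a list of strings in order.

["d", "abcc", "aacdcbcceceaecedcbcebaaeaaed", "a"]

emit factor 1: 'd' (i=0, period=1)
emit factor 2: 'abcc' (i=1, period=4)
emit factor 3: 'aacdcbcceceaecedcbcebaaeaaed' (i=5, period=28)
emit factor 4: 'a' (i=33, period=1)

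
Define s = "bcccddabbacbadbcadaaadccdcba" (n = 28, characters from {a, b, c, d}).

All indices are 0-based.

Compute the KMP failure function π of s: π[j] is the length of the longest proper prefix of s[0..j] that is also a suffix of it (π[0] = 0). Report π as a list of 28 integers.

π[0] = 0
j=1 s[j]='c': π[1]=0 (border '')
j=2 s[j]='c': π[2]=0 (border '')
j=3 s[j]='c': π[3]=0 (border '')
j=4 s[j]='d': π[4]=0 (border '')
j=5 s[j]='d': π[5]=0 (border '')
j=6 s[j]='a': π[6]=0 (border '')
j=7 s[j]='b': π[7]=1 (border 'b')
j=8 s[j]='b': k: 1→0; π[8]=1 (border 'b')
j=9 s[j]='a': k: 1→0; π[9]=0 (border '')
j=10 s[j]='c': π[10]=0 (border '')
j=11 s[j]='b': π[11]=1 (border 'b')
j=12 s[j]='a': k: 1→0; π[12]=0 (border '')
j=13 s[j]='d': π[13]=0 (border '')
j=14 s[j]='b': π[14]=1 (border 'b')
j=15 s[j]='c': π[15]=2 (border 'bc')
j=16 s[j]='a': k: 2→0; π[16]=0 (border '')
j=17 s[j]='d': π[17]=0 (border '')
j=18 s[j]='a': π[18]=0 (border '')
j=19 s[j]='a': π[19]=0 (border '')
j=20 s[j]='a': π[20]=0 (border '')
j=21 s[j]='d': π[21]=0 (border '')
j=22 s[j]='c': π[22]=0 (border '')
j=23 s[j]='c': π[23]=0 (border '')
j=24 s[j]='d': π[24]=0 (border '')
j=25 s[j]='c': π[25]=0 (border '')
j=26 s[j]='b': π[26]=1 (border 'b')
j=27 s[j]='a': k: 1→0; π[27]=0 (border '')

[0, 0, 0, 0, 0, 0, 0, 1, 1, 0, 0, 1, 0, 0, 1, 2, 0, 0, 0, 0, 0, 0, 0, 0, 0, 0, 1, 0]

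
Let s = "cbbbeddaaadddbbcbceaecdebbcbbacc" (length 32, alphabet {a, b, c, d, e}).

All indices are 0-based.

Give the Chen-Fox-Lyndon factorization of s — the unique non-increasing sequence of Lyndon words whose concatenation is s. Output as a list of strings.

["c", "bbbedd", "aaadddbbcbceaecdebbcbbacc"]

emit factor 1: 'c' (i=0, period=1)
emit factor 2: 'bbbedd' (i=1, period=6)
emit factor 3: 'aaadddbbcbceaecdebbcbbacc' (i=7, period=25)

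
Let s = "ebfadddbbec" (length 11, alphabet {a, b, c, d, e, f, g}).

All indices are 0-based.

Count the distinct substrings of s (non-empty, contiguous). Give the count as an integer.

60

rank→(start, suffix):
  0 → (3, 'adddbbec')
  1 → (7, 'bbec')
  2 → (8, 'bec')
  3 → (1, 'bfadddbbec')
  4 → (10, 'c')
  5 → (6, 'dbbec')
  6 → (5, 'ddbbec')
  7 → (4, 'dddbbec')
  8 → (0, 'ebfadddbbec')
  9 → (9, 'ec')
  10 → (2, 'fadddbbec')

SA = [3, 7, 8, 1, 10, 6, 5, 4, 0, 9, 2]
[i] adj suffixes → lcp
  [1] 3/7 → 0 ('')
  [2] 7/8 → 1 ('b')
  [3] 8/1 → 1 ('b')
  [4] 1/10 → 0 ('')
  [5] 10/6 → 0 ('')
  [6] 6/5 → 1 ('d')
  [7] 5/4 → 2 ('dd')
  [8] 4/0 → 0 ('')
  [9] 0/9 → 1 ('e')
  [10] 9/2 → 0 ('')

n(n+1)/2 = 11·12/2 = 66
Σ LCP = 0 + 0 + 1 + 1 + 0 + 0 + 1 + 2 + 0 + 1 + 0 = 6
distinct = 66 − 6 = 60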